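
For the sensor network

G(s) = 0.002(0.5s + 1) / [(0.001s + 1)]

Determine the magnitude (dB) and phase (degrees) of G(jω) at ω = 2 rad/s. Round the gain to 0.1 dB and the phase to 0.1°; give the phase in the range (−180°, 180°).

At ω = 2 rad/s:
zero (1 + j2·0.5) = 1 + j1 → |·| ≈ 1.4142, ∠ ≈ 45.00°
pole (1 + j2·0.001) = 1 + j0.002 → |·| ≈ 1, ∠ ≈ 0.11°
|G| = 0.002 · 1.4142 / (1) ≈ 0.0028284
Gain = 20 log₁₀(0.0028284) ≈ -50.97 dB
∠G = (45.00°) − (0.11°) = 44.89°

-51.0 dB, 44.9°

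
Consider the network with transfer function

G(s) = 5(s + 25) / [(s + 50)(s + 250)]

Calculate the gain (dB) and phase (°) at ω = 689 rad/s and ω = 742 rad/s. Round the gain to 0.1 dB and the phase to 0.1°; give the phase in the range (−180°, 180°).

ω = 689: -43.3 dB, -68.0°; ω = 742: -43.9 dB, -69.5°

At s = jω = j689:
zero (s+25): 25 + j689 → |·| = √(25²+689²) = √475346 ≈ 689.45, ∠ = arctan(689/25) ≈ 87.92°
pole (s+50): 50 + j689 → |·| = √(50²+689²) = √477221 ≈ 690.81, ∠ = arctan(689/50) ≈ 85.85°
pole (s+250): 250 + j689 → |·| = √(250²+689²) = √537221 ≈ 732.95, ∠ = arctan(689/250) ≈ 70.06°
|G| = 5 · 689.45 / 5.0633e+05 ≈ 0.0068083
Gain = 20 log₁₀(0.0068083) ≈ -43.34 dB
∠G = 87.92° − 155.91° = -67.99°

At s = jω = j742:
zero (s+25): 25 + j742 → |·| = √(25²+742²) = √551189 ≈ 742.42, ∠ = arctan(742/25) ≈ 88.07°
pole (s+50): 50 + j742 → |·| = √(50²+742²) = √553064 ≈ 743.68, ∠ = arctan(742/50) ≈ 86.14°
pole (s+250): 250 + j742 → |·| = √(250²+742²) = √613064 ≈ 782.98, ∠ = arctan(742/250) ≈ 71.38°
|G| = 5 · 742.42 / 5.8229e+05 ≈ 0.006375
Gain = 20 log₁₀(0.006375) ≈ -43.91 dB
∠G = 88.07° − 157.52° = -69.45°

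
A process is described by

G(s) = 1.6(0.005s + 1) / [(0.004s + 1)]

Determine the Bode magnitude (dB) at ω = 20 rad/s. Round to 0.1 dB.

At ω = 20 rad/s:
zero (1 + j20·0.005) = 1 + j0.1 → |·| ≈ 1.005, ∠ ≈ 5.71°
pole (1 + j20·0.004) = 1 + j0.08 → |·| ≈ 1.0032, ∠ ≈ 4.57°
|G| = 1.6 · 1.005 / (1.0032) ≈ 1.6029
Gain = 20 log₁₀(1.6029) ≈ 4.10 dB

4.1 dB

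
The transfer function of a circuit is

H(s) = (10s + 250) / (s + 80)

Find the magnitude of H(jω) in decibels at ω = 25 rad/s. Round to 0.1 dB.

12.5 dB

Substitute s = j25:
Numerator: 10(j25) + 250 = 250 + j250
Denominator: (j25) + 80 = 80 + j25
|N| = √(250² + 250²) ≈ 353.55, ∠N ≈ 45.00°
|D| = √(80² + 25²) ≈ 83.815, ∠D ≈ 17.35°
|H| = 353.55 / 83.815 ≈ 4.2182
Gain = 20 log₁₀(4.2182) ≈ 12.50 dB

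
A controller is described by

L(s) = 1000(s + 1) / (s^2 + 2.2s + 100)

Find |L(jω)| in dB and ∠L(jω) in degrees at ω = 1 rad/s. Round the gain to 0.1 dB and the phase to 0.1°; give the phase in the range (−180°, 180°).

23.1 dB, 43.7°

At s = jω = j1:
zero (s+1): 1 + j1 → |·| = √(1²+1²) = √2 ≈ 1.4142, ∠ = arctan(1/1) ≈ 45.00°
quadratic: (j1)² + 2.2·j1 + 100 = 99 + j2.2 → |·| ≈ 99.024, ∠ ≈ 1.27°
|L| = 1000 · 1.4142 / 99.024 ≈ 14.281
Gain = 20 log₁₀(14.281) ≈ 23.10 dB
∠L = 45.00° − 1.27° = 43.73°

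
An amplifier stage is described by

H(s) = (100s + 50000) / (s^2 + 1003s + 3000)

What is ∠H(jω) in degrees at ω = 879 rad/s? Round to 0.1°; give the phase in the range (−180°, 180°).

Substitute s = j879:
Numerator: 100(j879) + 50000 = 50000 + j87900
Denominator: (j879)^2 + 1003(j879) + 3000 = -769641 + j881637
|N| = √(50000² + 87900²) ≈ 1.0113e+05, ∠N ≈ 60.37°
|D| = √(769641² + 881637²) ≈ 1.1703e+06, ∠D ≈ 131.12°
∠H = 60.37° − 131.12° = -70.75°

-70.8°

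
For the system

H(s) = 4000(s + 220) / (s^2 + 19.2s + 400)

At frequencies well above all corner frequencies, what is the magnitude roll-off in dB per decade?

Each pole contributes −20 dB/decade at high frequency; each zero contributes +20 dB/decade.
Net: 1 zero(s) − 2 pole(s) → -20 dB/decade.

-20 dB/decade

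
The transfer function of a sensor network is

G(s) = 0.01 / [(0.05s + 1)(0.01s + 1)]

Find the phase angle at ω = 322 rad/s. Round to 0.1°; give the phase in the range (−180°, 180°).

-159.2°

At ω = 322 rad/s:
pole (1 + j322·0.05) = 1 + j16.1 → |·| ≈ 16.131, ∠ ≈ 86.45°
pole (1 + j322·0.01) = 1 + j3.22 → |·| ≈ 3.3717, ∠ ≈ 72.75°
∠G = (0°) − (86.45° + 72.75°) = -159.20°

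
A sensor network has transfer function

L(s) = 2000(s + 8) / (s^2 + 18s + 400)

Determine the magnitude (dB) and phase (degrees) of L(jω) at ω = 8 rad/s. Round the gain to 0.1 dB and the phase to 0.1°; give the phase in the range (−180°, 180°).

35.8 dB, 21.8°

At s = jω = j8:
zero (s+8): 8 + j8 → |·| = √(8²+8²) = √128 ≈ 11.314, ∠ = arctan(8/8) ≈ 45.00°
quadratic: (j8)² + 18·j8 + 400 = 336 + j144 → |·| ≈ 365.56, ∠ ≈ 23.20°
|L| = 2000 · 11.314 / 365.56 ≈ 61.9
Gain = 20 log₁₀(61.9) ≈ 35.83 dB
∠L = 45.00° − 23.20° = 21.80°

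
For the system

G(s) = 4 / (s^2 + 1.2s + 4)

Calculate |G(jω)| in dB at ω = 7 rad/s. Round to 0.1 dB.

At s = jω = j7:
quadratic: (j7)² + 1.2·j7 + 4 = -45 + j8.4 → |·| ≈ 45.777, ∠ ≈ 169.43°
|G| = 4 / 45.777 ≈ 0.08738
Gain = 20 log₁₀(0.08738) ≈ -21.17 dB

-21.2 dB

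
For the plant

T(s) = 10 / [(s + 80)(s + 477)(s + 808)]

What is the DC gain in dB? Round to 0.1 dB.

T(0) = 10 / (80·477·808) ≈ 3.2432e-07
20 log₁₀(3.2432e-07) ≈ -129.78 dB

-129.8 dB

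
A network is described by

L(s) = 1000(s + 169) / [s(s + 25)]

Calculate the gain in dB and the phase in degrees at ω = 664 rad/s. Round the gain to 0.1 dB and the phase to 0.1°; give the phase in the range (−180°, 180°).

3.8 dB, -102.1°

At s = jω = j664:
zero (s+169): 169 + j664 → |·| = √(169²+664²) = √469457 ≈ 685.17, ∠ = arctan(664/169) ≈ 75.72°
pole (s+25): 25 + j664 → |·| = √(25²+664²) = √441521 ≈ 664.47, ∠ = arctan(664/25) ≈ 87.84°
pole at origin: |s| = 664, ∠ = 90.00° (in denominator)
|L| = 1000 · 685.17 / 4.4121e+05 ≈ 1.5529
Gain = 20 log₁₀(1.5529) ≈ 3.82 dB
∠L = 75.72° − 177.84° = -102.12°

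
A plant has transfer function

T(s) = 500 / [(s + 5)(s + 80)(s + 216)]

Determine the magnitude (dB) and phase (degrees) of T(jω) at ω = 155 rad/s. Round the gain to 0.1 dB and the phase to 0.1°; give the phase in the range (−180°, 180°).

-83.2 dB, 173.5°

At s = jω = j155:
pole (s+5): 5 + j155 → |·| = √(5²+155²) = √24050 ≈ 155.08, ∠ = arctan(155/5) ≈ 88.15°
pole (s+80): 80 + j155 → |·| = √(80²+155²) = √30425 ≈ 174.43, ∠ = arctan(155/80) ≈ 62.70°
pole (s+216): 216 + j155 → |·| = √(216²+155²) = √70681 ≈ 265.86, ∠ = arctan(155/216) ≈ 35.66°
|T| = 500 / 7.1917e+06 ≈ 6.9525e-05
Gain = 20 log₁₀(6.9525e-05) ≈ -83.16 dB
∠T = 0.00° − 186.51° = -186.51° ≡ 173.49° (principal value)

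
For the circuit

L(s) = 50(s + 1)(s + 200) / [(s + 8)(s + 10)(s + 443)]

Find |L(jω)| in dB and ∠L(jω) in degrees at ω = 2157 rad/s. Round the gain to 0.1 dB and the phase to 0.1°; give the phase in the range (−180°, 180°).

At s = jω = j2157:
zero (s+1): 1 + j2157 → |·| = √(1²+2157²) = √4652650 ≈ 2157, ∠ = arctan(2157/1) ≈ 89.97°
zero (s+200): 200 + j2157 → |·| = √(200²+2157²) = √4692649 ≈ 2166.3, ∠ = arctan(2157/200) ≈ 84.70°
pole (s+8): 8 + j2157 → |·| = √(8²+2157²) = √4652713 ≈ 2157, ∠ = arctan(2157/8) ≈ 89.79°
pole (s+10): 10 + j2157 → |·| = √(10²+2157²) = √4652749 ≈ 2157, ∠ = arctan(2157/10) ≈ 89.73°
pole (s+443): 443 + j2157 → |·| = √(443²+2157²) = √4848898 ≈ 2202, ∠ = arctan(2157/443) ≈ 78.39°
|L| = 50 · 4.6727e+06 / 1.0245e+10 ≈ 0.022805
Gain = 20 log₁₀(0.022805) ≈ -32.84 dB
∠L = 174.67° − 257.91° = -83.24°

-32.8 dB, -83.2°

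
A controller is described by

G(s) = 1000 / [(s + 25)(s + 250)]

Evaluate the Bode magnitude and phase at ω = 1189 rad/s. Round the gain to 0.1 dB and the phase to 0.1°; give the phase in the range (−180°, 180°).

At s = jω = j1189:
pole (s+25): 25 + j1189 → |·| = √(25²+1189²) = √1414346 ≈ 1189.3, ∠ = arctan(1189/25) ≈ 88.80°
pole (s+250): 250 + j1189 → |·| = √(250²+1189²) = √1476221 ≈ 1215, ∠ = arctan(1189/250) ≈ 78.13°
|G| = 1000 / 1.445e+06 ≈ 0.00069204
Gain = 20 log₁₀(0.00069204) ≈ -63.20 dB
∠G = 0.00° − 166.93° = -166.93°

-63.2 dB, -166.9°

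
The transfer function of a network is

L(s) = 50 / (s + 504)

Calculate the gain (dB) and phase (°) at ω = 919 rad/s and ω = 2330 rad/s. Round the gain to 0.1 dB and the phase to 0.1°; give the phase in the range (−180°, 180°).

ω = 919: -26.4 dB, -61.3°; ω = 2330: -33.6 dB, -77.8°

Substitute s = j919:
Numerator: 50 = 50 + j0
Denominator: (j919) + 504 = 504 + j919
|N| = √(50² + 0²) ≈ 50, ∠N ≈ 0.00°
|D| = √(504² + 919²) ≈ 1048.1, ∠D ≈ 61.26°
|L| = 50 / 1048.1 ≈ 0.047705
Gain = 20 log₁₀(0.047705) ≈ -26.43 dB
∠L = 0.00° − 61.26° = -61.26°

Substitute s = j2330:
Numerator: 50 = 50 + j0
Denominator: (j2330) + 504 = 504 + j2330
|N| = √(50² + 0²) ≈ 50, ∠N ≈ 0.00°
|D| = √(504² + 2330²) ≈ 2383.9, ∠D ≈ 77.79°
|L| = 50 / 2383.9 ≈ 0.020974
Gain = 20 log₁₀(0.020974) ≈ -33.57 dB
∠L = 0.00° − 77.79° = -77.79°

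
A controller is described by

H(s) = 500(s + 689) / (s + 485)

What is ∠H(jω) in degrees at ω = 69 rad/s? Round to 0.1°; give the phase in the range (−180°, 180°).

At s = jω = j69:
zero (s+689): 689 + j69 → |·| = √(689²+69²) = √479482 ≈ 692.45, ∠ = arctan(69/689) ≈ 5.72°
pole (s+485): 485 + j69 → |·| = √(485²+69²) = √239986 ≈ 489.88, ∠ = arctan(69/485) ≈ 8.10°
∠H = 5.72° − 8.10° = -2.38°

-2.4°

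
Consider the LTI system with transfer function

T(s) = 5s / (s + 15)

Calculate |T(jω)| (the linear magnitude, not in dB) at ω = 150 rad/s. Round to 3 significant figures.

At s = jω = j150:
zero at origin: s = j150 → |·| = 150, ∠ = 90.00°
pole (s+15): 15 + j150 → |·| = √(15²+150²) = √22725 ≈ 150.75, ∠ = arctan(150/15) ≈ 84.29°
|T| = 5 · 150 / 150.75 ≈ 4.9751

4.98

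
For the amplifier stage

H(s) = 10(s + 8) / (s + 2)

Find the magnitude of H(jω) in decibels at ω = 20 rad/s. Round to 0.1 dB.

At s = jω = j20:
zero (s+8): 8 + j20 → |·| = √(8²+20²) = √464 ≈ 21.541, ∠ = arctan(20/8) ≈ 68.20°
pole (s+2): 2 + j20 → |·| = √(2²+20²) = √404 ≈ 20.1, ∠ = arctan(20/2) ≈ 84.29°
|H| = 10 · 21.541 / 20.1 ≈ 10.717
Gain = 20 log₁₀(10.717) ≈ 20.60 dB

20.6 dB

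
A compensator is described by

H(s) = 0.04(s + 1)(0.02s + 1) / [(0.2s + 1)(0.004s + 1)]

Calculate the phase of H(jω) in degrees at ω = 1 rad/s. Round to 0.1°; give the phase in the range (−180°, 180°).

34.6°

At ω = 1 rad/s:
zero (1 + j1·1) = 1 + j1 → |·| ≈ 1.4142, ∠ ≈ 45.00°
zero (1 + j1·0.02) = 1 + j0.02 → |·| ≈ 1.0002, ∠ ≈ 1.15°
pole (1 + j1·0.2) = 1 + j0.2 → |·| ≈ 1.0198, ∠ ≈ 11.31°
pole (1 + j1·0.004) = 1 + j0.004 → |·| ≈ 1, ∠ ≈ 0.23°
∠H = (45.00° + 1.15°) − (11.31° + 0.23°) = 34.61°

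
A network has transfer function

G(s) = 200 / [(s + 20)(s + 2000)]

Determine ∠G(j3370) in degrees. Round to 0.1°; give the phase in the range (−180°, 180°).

At s = jω = j3370:
pole (s+20): 20 + j3370 → |·| = √(20²+3370²) = √11357300 ≈ 3370.1, ∠ = arctan(3370/20) ≈ 89.66°
pole (s+2000): 2000 + j3370 → |·| = √(2000²+3370²) = √15356900 ≈ 3918.8, ∠ = arctan(3370/2000) ≈ 59.31°
∠G = 0.00° − 148.97° = -148.97°

-149.0°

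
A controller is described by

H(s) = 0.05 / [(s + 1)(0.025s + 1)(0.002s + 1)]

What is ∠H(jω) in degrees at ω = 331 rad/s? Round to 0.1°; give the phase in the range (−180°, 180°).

153.6°

At ω = 331 rad/s:
pole (1 + j331·1) = 1 + j331 → |·| ≈ 331, ∠ ≈ 89.83°
pole (1 + j331·0.025) = 1 + j8.275 → |·| ≈ 8.3352, ∠ ≈ 83.11°
pole (1 + j331·0.002) = 1 + j0.662 → |·| ≈ 1.1993, ∠ ≈ 33.50°
∠H = (0°) − (89.83° + 83.11° + 33.50°) = -206.44° ≡ 153.56° (principal value)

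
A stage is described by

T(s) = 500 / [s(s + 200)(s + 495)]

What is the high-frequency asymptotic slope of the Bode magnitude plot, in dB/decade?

-60 dB/decade

Each pole contributes −20 dB/decade at high frequency; each zero contributes +20 dB/decade.
Net: 0 zero(s) − 3 pole(s) → -60 dB/decade.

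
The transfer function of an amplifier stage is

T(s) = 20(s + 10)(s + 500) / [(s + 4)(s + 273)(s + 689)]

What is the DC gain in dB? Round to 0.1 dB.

T(0) = 20·10·500 / (4·273·689) ≈ 0.13291
20 log₁₀(0.13291) ≈ -17.53 dB

-17.5 dB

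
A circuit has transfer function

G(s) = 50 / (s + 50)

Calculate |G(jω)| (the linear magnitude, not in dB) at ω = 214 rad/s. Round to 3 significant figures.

At s = jω = j214:
pole (s+50): 50 + j214 → |·| = √(50²+214²) = √48296 ≈ 219.76, ∠ = arctan(214/50) ≈ 76.85°
|G| = 50 / 219.76 ≈ 0.22752

0.228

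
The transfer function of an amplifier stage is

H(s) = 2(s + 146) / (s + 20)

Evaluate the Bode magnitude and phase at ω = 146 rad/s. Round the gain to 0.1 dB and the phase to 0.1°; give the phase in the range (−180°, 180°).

At s = jω = j146:
zero (s+146): 146 + j146 → |·| = √(146²+146²) = √42632 ≈ 206.48, ∠ = arctan(146/146) ≈ 45.00°
pole (s+20): 20 + j146 → |·| = √(20²+146²) = √21716 ≈ 147.36, ∠ = arctan(146/20) ≈ 82.20°
|H| = 2 · 206.48 / 147.36 ≈ 2.8024
Gain = 20 log₁₀(2.8024) ≈ 8.95 dB
∠H = 45.00° − 82.20° = -37.20°

9.0 dB, -37.2°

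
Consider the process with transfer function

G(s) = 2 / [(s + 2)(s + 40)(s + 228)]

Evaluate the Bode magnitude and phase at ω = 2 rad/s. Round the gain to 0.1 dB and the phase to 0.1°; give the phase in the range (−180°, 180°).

At s = jω = j2:
pole (s+2): 2 + j2 → |·| = √(2²+2²) = √8 ≈ 2.8284, ∠ = arctan(2/2) ≈ 45.00°
pole (s+40): 40 + j2 → |·| = √(40²+2²) = √1604 ≈ 40.05, ∠ = arctan(2/40) ≈ 2.86°
pole (s+228): 228 + j2 → |·| = √(228²+2²) = √51988 ≈ 228.01, ∠ = arctan(2/228) ≈ 0.50°
|G| = 2 / 25828 ≈ 7.7435e-05
Gain = 20 log₁₀(7.7435e-05) ≈ -82.22 dB
∠G = 0.00° − 48.36° = -48.36°

-82.2 dB, -48.4°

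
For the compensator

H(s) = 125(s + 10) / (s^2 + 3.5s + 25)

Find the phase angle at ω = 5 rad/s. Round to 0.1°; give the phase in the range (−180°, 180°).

At s = jω = j5:
zero (s+10): 10 + j5 → |·| = √(10²+5²) = √125 ≈ 11.18, ∠ = arctan(5/10) ≈ 26.57°
quadratic: (j5)² + 3.5·j5 + 25 = 0 + j17.5 → |·| ≈ 17.5, ∠ ≈ 90.00°
∠H = 26.57° − 90.00° = -63.43°

-63.4°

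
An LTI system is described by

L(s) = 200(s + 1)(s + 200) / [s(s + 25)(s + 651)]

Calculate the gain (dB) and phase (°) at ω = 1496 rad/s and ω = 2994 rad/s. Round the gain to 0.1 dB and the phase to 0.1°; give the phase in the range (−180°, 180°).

At s = jω = j1496:
zero (s+1): 1 + j1496 → |·| = √(1²+1496²) = √2238017 ≈ 1496, ∠ = arctan(1496/1) ≈ 89.96°
zero (s+200): 200 + j1496 → |·| = √(200²+1496²) = √2278016 ≈ 1509.3, ∠ = arctan(1496/200) ≈ 82.39°
pole (s+25): 25 + j1496 → |·| = √(25²+1496²) = √2238641 ≈ 1496.2, ∠ = arctan(1496/25) ≈ 89.04°
pole (s+651): 651 + j1496 → |·| = √(651²+1496²) = √2661817 ≈ 1631.5, ∠ = arctan(1496/651) ≈ 66.48°
pole at origin: |s| = 1496, ∠ = 90.00° (in denominator)
|L| = 200 · 2.2579e+06 / 3.6518e+09 ≈ 0.12366
Gain = 20 log₁₀(0.12366) ≈ -18.16 dB
∠L = 172.35° − 245.52° = -73.17°

At s = jω = j2994:
zero (s+1): 1 + j2994 → |·| = √(1²+2994²) = √8964037 ≈ 2994, ∠ = arctan(2994/1) ≈ 89.98°
zero (s+200): 200 + j2994 → |·| = √(200²+2994²) = √9004036 ≈ 3000.7, ∠ = arctan(2994/200) ≈ 86.18°
pole (s+25): 25 + j2994 → |·| = √(25²+2994²) = √8964661 ≈ 2994.1, ∠ = arctan(2994/25) ≈ 89.52°
pole (s+651): 651 + j2994 → |·| = √(651²+2994²) = √9387837 ≈ 3064, ∠ = arctan(2994/651) ≈ 77.73°
pole at origin: |s| = 2994, ∠ = 90.00° (in denominator)
|L| = 200 · 8.9841e+06 / 2.7467e+10 ≈ 0.065417
Gain = 20 log₁₀(0.065417) ≈ -23.69 dB
∠L = 176.16° − 257.25° = -81.09°

ω = 1496: -18.2 dB, -73.2°; ω = 2994: -23.7 dB, -81.1°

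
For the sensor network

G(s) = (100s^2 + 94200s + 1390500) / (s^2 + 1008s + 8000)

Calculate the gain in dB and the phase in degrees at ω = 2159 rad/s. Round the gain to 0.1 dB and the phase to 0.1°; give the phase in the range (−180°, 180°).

39.9 dB, 1.4°

Substitute s = j2159:
Numerator: 100(j2159)^2 + 94200(j2159) + 1390500 = -464737600 + j203377800
Denominator: (j2159)^2 + 1008(j2159) + 8000 = -4653281 + j2176272
|N| = √(464737600² + 203377800²) ≈ 5.0729e+08, ∠N ≈ 156.36°
|D| = √(4653281² + 2176272²) ≈ 5.137e+06, ∠D ≈ 154.94°
|G| = 5.0729e+08 / 5.137e+06 ≈ 98.752
Gain = 20 log₁₀(98.752) ≈ 39.89 dB
∠G = 156.36° − 154.94° = 1.42°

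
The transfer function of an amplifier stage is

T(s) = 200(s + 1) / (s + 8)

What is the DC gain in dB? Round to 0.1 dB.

T(0) = 200·1 / (8) = 25
20 log₁₀(25) ≈ 27.96 dB

28.0 dB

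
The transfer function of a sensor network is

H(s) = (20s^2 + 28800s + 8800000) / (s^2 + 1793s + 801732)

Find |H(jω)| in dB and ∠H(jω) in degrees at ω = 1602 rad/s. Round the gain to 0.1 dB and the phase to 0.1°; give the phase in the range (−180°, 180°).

Substitute s = j1602:
Numerator: 20(j1602)^2 + 28800(j1602) + 8800000 = -42528080 + j46137600
Denominator: (j1602)^2 + 1793(j1602) + 801732 = -1764672 + j2872386
|N| = √(42528080² + 46137600²) ≈ 6.2748e+07, ∠N ≈ 132.67°
|D| = √(1764672² + 2872386²) ≈ 3.3712e+06, ∠D ≈ 121.56°
|H| = 6.2748e+07 / 3.3712e+06 ≈ 18.613
Gain = 20 log₁₀(18.613) ≈ 25.40 dB
∠H = 132.67° − 121.56° = 11.11°

25.4 dB, 11.1°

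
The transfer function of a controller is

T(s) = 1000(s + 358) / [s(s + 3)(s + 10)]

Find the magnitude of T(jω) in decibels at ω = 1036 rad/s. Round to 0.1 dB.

-60.1 dB

At s = jω = j1036:
zero (s+358): 358 + j1036 → |·| = √(358²+1036²) = √1201460 ≈ 1096.1, ∠ = arctan(1036/358) ≈ 70.94°
pole (s+3): 3 + j1036 → |·| = √(3²+1036²) = √1073305 ≈ 1036, ∠ = arctan(1036/3) ≈ 89.83°
pole (s+10): 10 + j1036 → |·| = √(10²+1036²) = √1073396 ≈ 1036, ∠ = arctan(1036/10) ≈ 89.45°
pole at origin: |s| = 1036, ∠ = 90.00° (in denominator)
|T| = 1000 · 1096.1 / 1.1119e+09 ≈ 0.00098579
Gain = 20 log₁₀(0.00098579) ≈ -60.12 dB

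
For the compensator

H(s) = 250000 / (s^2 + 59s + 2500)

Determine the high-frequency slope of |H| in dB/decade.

Each pole contributes −20 dB/decade at high frequency; each zero contributes +20 dB/decade.
Net: 0 zero(s) − 2 pole(s) → -40 dB/decade.

-40 dB/decade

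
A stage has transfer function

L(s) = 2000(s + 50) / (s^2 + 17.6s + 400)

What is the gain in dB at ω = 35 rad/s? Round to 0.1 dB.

At s = jω = j35:
zero (s+50): 50 + j35 → |·| = √(50²+35²) = √3725 ≈ 61.033, ∠ = arctan(35/50) ≈ 34.99°
quadratic: (j35)² + 17.6·j35 + 400 = -825 + j616 → |·| ≈ 1029.6, ∠ ≈ 143.25°
|L| = 2000 · 61.033 / 1029.6 ≈ 118.56
Gain = 20 log₁₀(118.56) ≈ 41.48 dB

41.5 dB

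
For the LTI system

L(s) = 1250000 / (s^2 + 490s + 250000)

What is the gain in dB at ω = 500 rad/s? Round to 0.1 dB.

At s = jω = j500:
quadratic: (j500)² + 490·j500 + 250000 = 0 + j245000 → |·| ≈ 2.45e+05, ∠ ≈ 90.00°
|L| = 1250000 / 2.45e+05 ≈ 5.102
Gain = 20 log₁₀(5.102) ≈ 14.15 dB

14.2 dB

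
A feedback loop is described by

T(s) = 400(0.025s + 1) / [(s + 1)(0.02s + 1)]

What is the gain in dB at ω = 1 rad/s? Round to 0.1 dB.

At ω = 1 rad/s:
zero (1 + j1·0.025) = 1 + j0.025 → |·| ≈ 1.0003, ∠ ≈ 1.43°
pole (1 + j1·1) = 1 + j1 → |·| ≈ 1.4142, ∠ ≈ 45.00°
pole (1 + j1·0.02) = 1 + j0.02 → |·| ≈ 1.0002, ∠ ≈ 1.15°
|T| = 400 · 1.0003 / (1.4142 · 1.0002) ≈ 282.87
Gain = 20 log₁₀(282.87) ≈ 49.03 dB

49.0 dB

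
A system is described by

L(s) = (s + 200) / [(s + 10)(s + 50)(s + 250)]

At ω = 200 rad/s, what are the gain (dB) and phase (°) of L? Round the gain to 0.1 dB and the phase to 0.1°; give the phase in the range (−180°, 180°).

At s = jω = j200:
zero (s+200): 200 + j200 → |·| = √(200²+200²) = √80000 ≈ 282.84, ∠ = arctan(200/200) ≈ 45.00°
pole (s+10): 10 + j200 → |·| = √(10²+200²) = √40100 ≈ 200.25, ∠ = arctan(200/10) ≈ 87.14°
pole (s+50): 50 + j200 → |·| = √(50²+200²) = √42500 ≈ 206.16, ∠ = arctan(200/50) ≈ 75.96°
pole (s+250): 250 + j200 → |·| = √(250²+200²) = √102500 ≈ 320.16, ∠ = arctan(200/250) ≈ 38.66°
|L| = 1 · 282.84 / 1.3217e+07 ≈ 2.14e-05
Gain = 20 log₁₀(2.14e-05) ≈ -93.39 dB
∠L = 45.00° − 201.76° = -156.76°

-93.4 dB, -156.8°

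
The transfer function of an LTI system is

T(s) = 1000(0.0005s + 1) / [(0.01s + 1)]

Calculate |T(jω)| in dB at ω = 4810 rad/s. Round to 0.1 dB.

At ω = 4810 rad/s:
zero (1 + j4810·0.0005) = 1 + j2.405 → |·| ≈ 2.6046, ∠ ≈ 67.42°
pole (1 + j4810·0.01) = 1 + j48.1 → |·| ≈ 48.11, ∠ ≈ 88.81°
|T| = 1000 · 2.6046 / (48.11) ≈ 54.138
Gain = 20 log₁₀(54.138) ≈ 34.67 dB

34.7 dB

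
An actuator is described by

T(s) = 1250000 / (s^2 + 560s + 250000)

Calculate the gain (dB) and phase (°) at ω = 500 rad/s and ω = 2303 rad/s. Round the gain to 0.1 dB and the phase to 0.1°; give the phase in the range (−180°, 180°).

ω = 500: 13.0 dB, -90.0°; ω = 2303: -12.4 dB, -165.7°

At s = jω = j500:
quadratic: (j500)² + 560·j500 + 250000 = 0 + j280000 → |·| ≈ 2.8e+05, ∠ ≈ 90.00°
|T| = 1250000 / 2.8e+05 ≈ 4.4643
Gain = 20 log₁₀(4.4643) ≈ 13.00 dB
∠T = 0.00° − 90.00° = -90.00°

At s = jω = j2303:
quadratic: (j2303)² + 560·j2303 + 250000 = -5053809 + j1289680 → |·| ≈ 5.2158e+06, ∠ ≈ 165.68°
|T| = 1250000 / 5.2158e+06 ≈ 0.23966
Gain = 20 log₁₀(0.23966) ≈ -12.41 dB
∠T = 0.00° − 165.68° = -165.68°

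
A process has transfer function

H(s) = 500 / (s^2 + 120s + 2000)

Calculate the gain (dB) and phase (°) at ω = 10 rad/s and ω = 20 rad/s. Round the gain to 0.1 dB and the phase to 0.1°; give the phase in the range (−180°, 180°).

ω = 10: -13.1 dB, -32.3°; ω = 20: -15.2 dB, -56.3°

Substitute s = j10:
Numerator: 500 = 500 + j0
Denominator: (j10)^2 + 120(j10) + 2000 = 1900 + j1200
|N| = √(500² + 0²) ≈ 500, ∠N ≈ 0.00°
|D| = √(1900² + 1200²) ≈ 2247.2, ∠D ≈ 32.28°
|H| = 500 / 2247.2 ≈ 0.2225
Gain = 20 log₁₀(0.2225) ≈ -13.05 dB
∠H = 0.00° − 32.28° = -32.28°

Substitute s = j20:
Numerator: 500 = 500 + j0
Denominator: (j20)^2 + 120(j20) + 2000 = 1600 + j2400
|N| = √(500² + 0²) ≈ 500, ∠N ≈ 0.00°
|D| = √(1600² + 2400²) ≈ 2884.4, ∠D ≈ 56.31°
|H| = 500 / 2884.4 ≈ 0.17335
Gain = 20 log₁₀(0.17335) ≈ -15.22 dB
∠H = 0.00° − 56.31° = -56.31°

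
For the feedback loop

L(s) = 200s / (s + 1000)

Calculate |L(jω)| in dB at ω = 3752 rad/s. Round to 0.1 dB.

At s = jω = j3752:
zero at origin: s = j3752 → |·| = 3752, ∠ = 90.00°
pole (s+1000): 1000 + j3752 → |·| = √(1000²+3752²) = √15077504 ≈ 3883, ∠ = arctan(3752/1000) ≈ 75.08°
|L| = 200 · 3752 / 3883 ≈ 193.25
Gain = 20 log₁₀(193.25) ≈ 45.72 dB

45.7 dB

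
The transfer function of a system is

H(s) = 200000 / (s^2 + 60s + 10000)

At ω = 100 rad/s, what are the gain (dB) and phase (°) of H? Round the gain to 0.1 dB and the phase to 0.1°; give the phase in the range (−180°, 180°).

At s = jω = j100:
quadratic: (j100)² + 60·j100 + 10000 = 0 + j6000 → |·| ≈ 6000, ∠ ≈ 90.00°
|H| = 200000 / 6000 ≈ 33.333
Gain = 20 log₁₀(33.333) ≈ 30.46 dB
∠H = 0.00° − 90.00° = -90.00°

30.5 dB, -90.0°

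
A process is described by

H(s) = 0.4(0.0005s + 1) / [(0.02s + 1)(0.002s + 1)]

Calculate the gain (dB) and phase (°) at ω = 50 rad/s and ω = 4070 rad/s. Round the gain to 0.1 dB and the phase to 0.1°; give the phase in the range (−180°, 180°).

ω = 50: -11.0 dB, -49.3°; ω = 4070: -57.3 dB, -108.5°

At ω = 50 rad/s:
zero (1 + j50·0.0005) = 1 + j0.025 → |·| ≈ 1.0003, ∠ ≈ 1.43°
pole (1 + j50·0.02) = 1 + j1 → |·| ≈ 1.4142, ∠ ≈ 45.00°
pole (1 + j50·0.002) = 1 + j0.1 → |·| ≈ 1.005, ∠ ≈ 5.71°
|H| = 0.4 · 1.0003 / (1.4142 · 1.005) ≈ 0.28152
Gain = 20 log₁₀(0.28152) ≈ -11.01 dB
∠H = (1.43°) − (45.00° + 5.71°) = -49.28°

At ω = 4070 rad/s:
zero (1 + j4070·0.0005) = 1 + j2.035 → |·| ≈ 2.2674, ∠ ≈ 63.83°
pole (1 + j4070·0.02) = 1 + j81.4 → |·| ≈ 81.406, ∠ ≈ 89.30°
pole (1 + j4070·0.002) = 1 + j8.14 → |·| ≈ 8.2012, ∠ ≈ 83.00°
|H| = 0.4 · 2.2674 / (81.406 · 8.2012) ≈ 0.0013585
Gain = 20 log₁₀(0.0013585) ≈ -57.34 dB
∠H = (63.83°) − (89.30° + 83.00°) = -108.47°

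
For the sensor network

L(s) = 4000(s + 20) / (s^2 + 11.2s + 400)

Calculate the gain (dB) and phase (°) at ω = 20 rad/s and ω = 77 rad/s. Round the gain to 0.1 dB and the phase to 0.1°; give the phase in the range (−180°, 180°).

ω = 20: 54.1 dB, -45.0°; ω = 77: 35.1 dB, -95.7°

At s = jω = j20:
zero (s+20): 20 + j20 → |·| = √(20²+20²) = √800 ≈ 28.284, ∠ = arctan(20/20) ≈ 45.00°
quadratic: (j20)² + 11.2·j20 + 400 = 0 + j224 → |·| ≈ 224, ∠ ≈ 90.00°
|L| = 4000 · 28.284 / 224 ≈ 505.07
Gain = 20 log₁₀(505.07) ≈ 54.07 dB
∠L = 45.00° − 90.00° = -45.00°

At s = jω = j77:
zero (s+20): 20 + j77 → |·| = √(20²+77²) = √6329 ≈ 79.555, ∠ = arctan(77/20) ≈ 75.44°
quadratic: (j77)² + 11.2·j77 + 400 = -5529 + j862.4 → |·| ≈ 5595.9, ∠ ≈ 171.13°
|L| = 4000 · 79.555 / 5595.9 ≈ 56.867
Gain = 20 log₁₀(56.867) ≈ 35.10 dB
∠L = 75.44° − 171.13° = -95.69°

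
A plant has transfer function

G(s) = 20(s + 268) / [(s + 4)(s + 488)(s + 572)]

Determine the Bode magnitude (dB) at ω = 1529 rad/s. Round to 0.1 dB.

At s = jω = j1529:
zero (s+268): 268 + j1529 → |·| = √(268²+1529²) = √2409665 ≈ 1552.3, ∠ = arctan(1529/268) ≈ 80.06°
pole (s+4): 4 + j1529 → |·| = √(4²+1529²) = √2337857 ≈ 1529, ∠ = arctan(1529/4) ≈ 89.85°
pole (s+488): 488 + j1529 → |·| = √(488²+1529²) = √2575985 ≈ 1605, ∠ = arctan(1529/488) ≈ 72.30°
pole (s+572): 572 + j1529 → |·| = √(572²+1529²) = √2665025 ≈ 1632.5, ∠ = arctan(1529/572) ≈ 69.49°
|G| = 20 · 1552.3 / 4.0062e+09 ≈ 7.7495e-06
Gain = 20 log₁₀(7.7495e-06) ≈ -102.21 dB

-102.2 dB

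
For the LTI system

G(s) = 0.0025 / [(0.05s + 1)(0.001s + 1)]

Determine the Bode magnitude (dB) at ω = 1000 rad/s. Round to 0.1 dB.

At ω = 1000 rad/s:
pole (1 + j1000·0.05) = 1 + j50 → |·| ≈ 50.01, ∠ ≈ 88.85°
pole (1 + j1000·0.001) = 1 + j1 → |·| ≈ 1.4142, ∠ ≈ 45.00°
|G| = 0.0025 · 1 / (50.01 · 1.4142) ≈ 3.5349e-05
Gain = 20 log₁₀(3.5349e-05) ≈ -89.03 dB

-89.0 dB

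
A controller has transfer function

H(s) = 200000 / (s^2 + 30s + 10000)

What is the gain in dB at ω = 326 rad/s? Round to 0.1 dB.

6.3 dB

At s = jω = j326:
quadratic: (j326)² + 30·j326 + 10000 = -96276 + j9780 → |·| ≈ 96771, ∠ ≈ 174.20°
|H| = 200000 / 96771 ≈ 2.0667
Gain = 20 log₁₀(2.0667) ≈ 6.31 dB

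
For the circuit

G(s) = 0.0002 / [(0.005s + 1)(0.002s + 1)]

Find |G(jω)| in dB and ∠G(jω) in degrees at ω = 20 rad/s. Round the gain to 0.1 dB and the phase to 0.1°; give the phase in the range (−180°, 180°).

At ω = 20 rad/s:
pole (1 + j20·0.005) = 1 + j0.1 → |·| ≈ 1.005, ∠ ≈ 5.71°
pole (1 + j20·0.002) = 1 + j0.04 → |·| ≈ 1.0008, ∠ ≈ 2.29°
|G| = 0.0002 · 1 / (1.005 · 1.0008) ≈ 0.00019885
Gain = 20 log₁₀(0.00019885) ≈ -74.03 dB
∠G = (0°) − (5.71° + 2.29°) = -8.00°

-74.0 dB, -8.0°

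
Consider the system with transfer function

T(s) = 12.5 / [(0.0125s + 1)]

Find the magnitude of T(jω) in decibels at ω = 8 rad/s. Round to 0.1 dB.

21.9 dB

At ω = 8 rad/s:
pole (1 + j8·0.0125) = 1 + j0.1 → |·| ≈ 1.005, ∠ ≈ 5.71°
|T| = 12.5 · 1 / (1.005) ≈ 12.438
Gain = 20 log₁₀(12.438) ≈ 21.90 dB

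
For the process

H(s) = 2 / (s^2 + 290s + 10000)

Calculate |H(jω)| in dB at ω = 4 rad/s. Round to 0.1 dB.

Substitute s = j4:
Numerator: 2 = 2 + j0
Denominator: (j4)^2 + 290(j4) + 10000 = 9984 + j1160
|N| = √(2² + 0²) ≈ 2, ∠N ≈ 0.00°
|D| = √(9984² + 1160²) ≈ 10051, ∠D ≈ 6.63°
|H| = 2 / 10051 ≈ 0.00019899
Gain = 20 log₁₀(0.00019899) ≈ -74.02 dB

-74.0 dB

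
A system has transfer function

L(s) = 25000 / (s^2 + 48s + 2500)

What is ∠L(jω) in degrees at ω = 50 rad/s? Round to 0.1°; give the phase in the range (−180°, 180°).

-90.0°

At s = jω = j50:
quadratic: (j50)² + 48·j50 + 2500 = 0 + j2400 → |·| ≈ 2400, ∠ ≈ 90.00°
∠L = 0.00° − 90.00° = -90.00°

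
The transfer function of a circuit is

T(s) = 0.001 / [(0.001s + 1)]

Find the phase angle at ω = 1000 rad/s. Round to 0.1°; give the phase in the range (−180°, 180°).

At ω = 1000 rad/s:
pole (1 + j1000·0.001) = 1 + j1 → |·| ≈ 1.4142, ∠ ≈ 45.00°
∠T = (0°) − (45.00°) = -45.00°

-45.0°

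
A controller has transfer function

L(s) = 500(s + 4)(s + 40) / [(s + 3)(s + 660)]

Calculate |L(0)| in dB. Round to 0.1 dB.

32.1 dB

L(0) = 500·4·40 / (3·660) ≈ 40.404
20 log₁₀(40.404) ≈ 32.13 dB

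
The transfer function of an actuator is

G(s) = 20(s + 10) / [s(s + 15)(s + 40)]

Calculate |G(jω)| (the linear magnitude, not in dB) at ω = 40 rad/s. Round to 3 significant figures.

At s = jω = j40:
zero (s+10): 10 + j40 → |·| = √(10²+40²) = √1700 ≈ 41.231, ∠ = arctan(40/10) ≈ 75.96°
pole (s+15): 15 + j40 → |·| = √(15²+40²) = √1825 ≈ 42.72, ∠ = arctan(40/15) ≈ 69.44°
pole (s+40): 40 + j40 → |·| = √(40²+40²) = √3200 ≈ 56.569, ∠ = arctan(40/40) ≈ 45.00°
pole at origin: |s| = 40, ∠ = 90.00° (in denominator)
|G| = 20 · 41.231 / 96665 ≈ 0.0085307

0.00853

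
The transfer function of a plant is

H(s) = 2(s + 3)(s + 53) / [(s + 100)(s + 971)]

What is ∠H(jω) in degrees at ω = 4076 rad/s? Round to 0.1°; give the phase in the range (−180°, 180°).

14.0°

At s = jω = j4076:
zero (s+3): 3 + j4076 → |·| = √(3²+4076²) = √16613785 ≈ 4076, ∠ = arctan(4076/3) ≈ 89.96°
zero (s+53): 53 + j4076 → |·| = √(53²+4076²) = √16616585 ≈ 4076.3, ∠ = arctan(4076/53) ≈ 89.26°
pole (s+100): 100 + j4076 → |·| = √(100²+4076²) = √16623776 ≈ 4077.2, ∠ = arctan(4076/100) ≈ 88.59°
pole (s+971): 971 + j4076 → |·| = √(971²+4076²) = √17556617 ≈ 4190.1, ∠ = arctan(4076/971) ≈ 76.60°
∠H = 179.22° − 165.19° = 14.03°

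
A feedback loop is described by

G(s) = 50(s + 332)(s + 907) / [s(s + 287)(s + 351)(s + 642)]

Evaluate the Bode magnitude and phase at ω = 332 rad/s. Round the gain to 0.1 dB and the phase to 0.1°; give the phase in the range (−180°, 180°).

At s = jω = j332:
zero (s+332): 332 + j332 → |·| = √(332²+332²) = √220448 ≈ 469.52, ∠ = arctan(332/332) ≈ 45.00°
zero (s+907): 907 + j332 → |·| = √(907²+332²) = √932873 ≈ 965.85, ∠ = arctan(332/907) ≈ 20.10°
pole (s+287): 287 + j332 → |·| = √(287²+332²) = √192593 ≈ 438.85, ∠ = arctan(332/287) ≈ 49.16°
pole (s+351): 351 + j332 → |·| = √(351²+332²) = √233425 ≈ 483.14, ∠ = arctan(332/351) ≈ 43.41°
pole (s+642): 642 + j332 → |·| = √(642²+332²) = √522388 ≈ 722.76, ∠ = arctan(332/642) ≈ 27.35°
pole at origin: |s| = 332, ∠ = 90.00° (in denominator)
|G| = 50 · 4.5349e+05 / 5.0877e+10 ≈ 0.00044567
Gain = 20 log₁₀(0.00044567) ≈ -67.02 dB
∠G = 65.10° − 209.92° = -144.82°

-67.0 dB, -144.8°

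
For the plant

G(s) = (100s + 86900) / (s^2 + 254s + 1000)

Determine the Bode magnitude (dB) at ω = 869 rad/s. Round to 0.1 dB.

Substitute s = j869:
Numerator: 100(j869) + 86900 = 86900 + j86900
Denominator: (j869)^2 + 254(j869) + 1000 = -754161 + j220726
|N| = √(86900² + 86900²) ≈ 1.229e+05, ∠N ≈ 45.00°
|D| = √(754161² + 220726²) ≈ 7.858e+05, ∠D ≈ 163.69°
|G| = 1.229e+05 / 7.858e+05 ≈ 0.1564
Gain = 20 log₁₀(0.1564) ≈ -16.12 dB

-16.1 dB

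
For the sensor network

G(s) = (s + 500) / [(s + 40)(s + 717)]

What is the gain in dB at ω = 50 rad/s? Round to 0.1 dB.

-39.2 dB

At s = jω = j50:
zero (s+500): 500 + j50 → |·| = √(500²+50²) = √252500 ≈ 502.49, ∠ = arctan(50/500) ≈ 5.71°
pole (s+40): 40 + j50 → |·| = √(40²+50²) = √4100 ≈ 64.031, ∠ = arctan(50/40) ≈ 51.34°
pole (s+717): 717 + j50 → |·| = √(717²+50²) = √516589 ≈ 718.74, ∠ = arctan(50/717) ≈ 3.99°
|G| = 1 · 502.49 / 46022 ≈ 0.010918
Gain = 20 log₁₀(0.010918) ≈ -39.24 dB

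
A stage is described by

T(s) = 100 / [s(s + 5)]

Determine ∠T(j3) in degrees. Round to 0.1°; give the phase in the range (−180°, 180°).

At s = jω = j3:
pole (s+5): 5 + j3 → |·| = √(5²+3²) = √34 ≈ 5.831, ∠ = arctan(3/5) ≈ 30.96°
pole at origin: |s| = 3, ∠ = 90.00° (in denominator)
∠T = 0.00° − 120.96° = -120.96°

-121.0°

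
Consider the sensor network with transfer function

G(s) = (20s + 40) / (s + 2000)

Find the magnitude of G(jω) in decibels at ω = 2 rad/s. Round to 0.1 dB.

-31.0 dB

Substitute s = j2:
Numerator: 20(j2) + 40 = 40 + j40
Denominator: (j2) + 2000 = 2000 + j2
|N| = √(40² + 40²) ≈ 56.569, ∠N ≈ 45.00°
|D| = √(2000² + 2²) ≈ 2000, ∠D ≈ 0.06°
|G| = 56.569 / 2000 ≈ 0.028285
Gain = 20 log₁₀(0.028285) ≈ -30.97 dB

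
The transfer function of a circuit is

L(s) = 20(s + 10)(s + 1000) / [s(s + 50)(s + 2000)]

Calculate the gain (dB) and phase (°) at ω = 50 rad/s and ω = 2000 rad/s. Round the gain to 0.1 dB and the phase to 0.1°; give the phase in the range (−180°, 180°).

At s = jω = j50:
zero (s+10): 10 + j50 → |·| = √(10²+50²) = √2600 ≈ 50.99, ∠ = arctan(50/10) ≈ 78.69°
zero (s+1000): 1000 + j50 → |·| = √(1000²+50²) = √1002500 ≈ 1001.2, ∠ = arctan(50/1000) ≈ 2.86°
pole (s+50): 50 + j50 → |·| = √(50²+50²) = √5000 ≈ 70.711, ∠ = arctan(50/50) ≈ 45.00°
pole (s+2000): 2000 + j50 → |·| = √(2000²+50²) = √4002500 ≈ 2000.6, ∠ = arctan(50/2000) ≈ 1.43°
pole at origin: |s| = 50, ∠ = 90.00° (in denominator)
|L| = 20 · 51051 / 7.0732e+06 ≈ 0.14435
Gain = 20 log₁₀(0.14435) ≈ -16.81 dB
∠L = 81.55° − 136.43° = -54.88°

At s = jω = j2000:
zero (s+10): 10 + j2000 → |·| = √(10²+2000²) = √4000100 ≈ 2000, ∠ = arctan(2000/10) ≈ 89.71°
zero (s+1000): 1000 + j2000 → |·| = √(1000²+2000²) = √5000000 ≈ 2236.1, ∠ = arctan(2000/1000) ≈ 63.43°
pole (s+50): 50 + j2000 → |·| = √(50²+2000²) = √4002500 ≈ 2000.6, ∠ = arctan(2000/50) ≈ 88.57°
pole (s+2000): 2000 + j2000 → |·| = √(2000²+2000²) = √8000000 ≈ 2828.4, ∠ = arctan(2000/2000) ≈ 45.00°
pole at origin: |s| = 2000, ∠ = 90.00° (in denominator)
|L| = 20 · 4.4722e+06 / 1.1317e+10 ≈ 0.0079035
Gain = 20 log₁₀(0.0079035) ≈ -42.04 dB
∠L = 153.14° − 223.57° = -70.43°

ω = 50: -16.8 dB, -54.9°; ω = 2000: -42.0 dB, -70.4°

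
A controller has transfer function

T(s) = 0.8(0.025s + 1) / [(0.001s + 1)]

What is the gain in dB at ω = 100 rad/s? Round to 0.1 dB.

6.6 dB

At ω = 100 rad/s:
zero (1 + j100·0.025) = 1 + j2.5 → |·| ≈ 2.6926, ∠ ≈ 68.20°
pole (1 + j100·0.001) = 1 + j0.1 → |·| ≈ 1.005, ∠ ≈ 5.71°
|T| = 0.8 · 2.6926 / (1.005) ≈ 2.1434
Gain = 20 log₁₀(2.1434) ≈ 6.62 dB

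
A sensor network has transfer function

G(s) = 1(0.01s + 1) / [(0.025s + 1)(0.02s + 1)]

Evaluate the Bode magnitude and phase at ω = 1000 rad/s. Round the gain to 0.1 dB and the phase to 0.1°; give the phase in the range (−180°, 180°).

-34.0 dB, -90.6°

At ω = 1000 rad/s:
zero (1 + j1000·0.01) = 1 + j10 → |·| ≈ 10.05, ∠ ≈ 84.29°
pole (1 + j1000·0.025) = 1 + j25 → |·| ≈ 25.02, ∠ ≈ 87.71°
pole (1 + j1000·0.02) = 1 + j20 → |·| ≈ 20.025, ∠ ≈ 87.14°
|G| = 1 · 10.05 / (25.02 · 20.025) ≈ 0.020059
Gain = 20 log₁₀(0.020059) ≈ -33.95 dB
∠G = (84.29°) − (87.71° + 87.14°) = -90.56°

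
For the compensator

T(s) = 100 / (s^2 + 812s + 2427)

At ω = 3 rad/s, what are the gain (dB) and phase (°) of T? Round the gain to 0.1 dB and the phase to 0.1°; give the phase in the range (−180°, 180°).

-30.7 dB, -45.2°

Substitute s = j3:
Numerator: 100 = 100 + j0
Denominator: (j3)^2 + 812(j3) + 2427 = 2418 + j2436
|N| = √(100² + 0²) ≈ 100, ∠N ≈ 0.00°
|D| = √(2418² + 2436²) ≈ 3432.3, ∠D ≈ 45.21°
|T| = 100 / 3432.3 ≈ 0.029135
Gain = 20 log₁₀(0.029135) ≈ -30.71 dB
∠T = 0.00° − 45.21° = -45.21°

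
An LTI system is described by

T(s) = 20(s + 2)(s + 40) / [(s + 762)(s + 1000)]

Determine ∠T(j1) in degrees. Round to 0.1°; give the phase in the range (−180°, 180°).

At s = jω = j1:
zero (s+2): 2 + j1 → |·| = √(2²+1²) = √5 ≈ 2.2361, ∠ = arctan(1/2) ≈ 26.57°
zero (s+40): 40 + j1 → |·| = √(40²+1²) = √1601 ≈ 40.012, ∠ = arctan(1/40) ≈ 1.43°
pole (s+762): 762 + j1 → |·| = √(762²+1²) = √580645 ≈ 762, ∠ = arctan(1/762) ≈ 0.08°
pole (s+1000): 1000 + j1 → |·| = √(1000²+1²) = √1000001 ≈ 1000, ∠ = arctan(1/1000) ≈ 0.06°
∠T = 28.00° − 0.14° = 27.86°

27.9°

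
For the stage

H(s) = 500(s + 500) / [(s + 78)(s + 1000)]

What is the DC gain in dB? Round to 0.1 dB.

10.1 dB

H(0) = 500·500 / (78·1000) ≈ 3.2051
20 log₁₀(3.2051) ≈ 10.12 dB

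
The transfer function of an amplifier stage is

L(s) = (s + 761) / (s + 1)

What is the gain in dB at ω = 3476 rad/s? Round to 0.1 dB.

Substitute s = j3476:
Numerator: (j3476) + 761 = 761 + j3476
Denominator: (j3476) + 1 = 1 + j3476
|N| = √(761² + 3476²) ≈ 3558.3, ∠N ≈ 77.65°
|D| = √(1² + 3476²) ≈ 3476, ∠D ≈ 89.98°
|L| = 3558.3 / 3476 ≈ 1.0237
Gain = 20 log₁₀(1.0237) ≈ 0.20 dB

0.2 dB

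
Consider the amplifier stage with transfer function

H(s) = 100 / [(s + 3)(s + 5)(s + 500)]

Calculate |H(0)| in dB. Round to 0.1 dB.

H(0) = 100 / (3·5·500) ≈ 0.013333
20 log₁₀(0.013333) ≈ -37.50 dB

-37.5 dB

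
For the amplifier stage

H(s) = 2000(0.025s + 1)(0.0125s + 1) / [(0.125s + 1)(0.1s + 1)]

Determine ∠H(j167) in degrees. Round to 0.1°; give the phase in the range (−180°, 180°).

At ω = 167 rad/s:
zero (1 + j167·0.025) = 1 + j4.175 → |·| ≈ 4.2931, ∠ ≈ 76.53°
zero (1 + j167·0.0125) = 1 + j2.0875 → |·| ≈ 2.3147, ∠ ≈ 64.40°
pole (1 + j167·0.125) = 1 + j20.875 → |·| ≈ 20.899, ∠ ≈ 87.26°
pole (1 + j167·0.1) = 1 + j16.7 → |·| ≈ 16.73, ∠ ≈ 86.57°
∠H = (76.53° + 64.40°) − (87.26° + 86.57°) = -32.90°

-32.9°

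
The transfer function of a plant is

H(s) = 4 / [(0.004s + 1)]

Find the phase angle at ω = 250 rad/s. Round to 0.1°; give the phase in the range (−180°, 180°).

-45.0°

At ω = 250 rad/s:
pole (1 + j250·0.004) = 1 + j1 → |·| ≈ 1.4142, ∠ ≈ 45.00°
∠H = (0°) − (45.00°) = -45.00°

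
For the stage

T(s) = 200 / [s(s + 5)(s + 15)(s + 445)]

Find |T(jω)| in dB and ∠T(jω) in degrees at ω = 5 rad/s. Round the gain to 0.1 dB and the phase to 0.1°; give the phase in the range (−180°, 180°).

-61.9 dB, -154.1°

At s = jω = j5:
pole (s+5): 5 + j5 → |·| = √(5²+5²) = √50 ≈ 7.0711, ∠ = arctan(5/5) ≈ 45.00°
pole (s+15): 15 + j5 → |·| = √(15²+5²) = √250 ≈ 15.811, ∠ = arctan(5/15) ≈ 18.43°
pole (s+445): 445 + j5 → |·| = √(445²+5²) = √198050 ≈ 445.03, ∠ = arctan(5/445) ≈ 0.64°
pole at origin: |s| = 5, ∠ = 90.00° (in denominator)
|T| = 200 / 2.4877e+05 ≈ 0.00080396
Gain = 20 log₁₀(0.00080396) ≈ -61.90 dB
∠T = 0.00° − 154.07° = -154.07°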